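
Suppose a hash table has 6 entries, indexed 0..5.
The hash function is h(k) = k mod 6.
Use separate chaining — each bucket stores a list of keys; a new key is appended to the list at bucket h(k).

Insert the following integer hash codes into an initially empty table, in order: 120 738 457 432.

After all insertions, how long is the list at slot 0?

120 → bucket 0
738 → bucket 0 (collision)
457 → bucket 1
432 → bucket 0 (collision)
Final buckets:
0: 120 -> 738 -> 432
1: 457
2: -
3: -
4: -
5: -

3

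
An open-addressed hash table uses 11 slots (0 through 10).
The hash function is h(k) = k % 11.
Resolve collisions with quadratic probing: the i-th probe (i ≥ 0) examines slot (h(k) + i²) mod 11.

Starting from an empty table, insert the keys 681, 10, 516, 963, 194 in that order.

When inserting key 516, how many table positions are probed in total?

681: h=10 => slot 10
10: h=10, probe 10,0 => slot 0
516: h=10, probe 10,0,3 => slot 3
963: h=6 => slot 6
194: h=7 => slot 7
Table: [10, —, —, 516, —, —, 963, 194, —, —, 681]

3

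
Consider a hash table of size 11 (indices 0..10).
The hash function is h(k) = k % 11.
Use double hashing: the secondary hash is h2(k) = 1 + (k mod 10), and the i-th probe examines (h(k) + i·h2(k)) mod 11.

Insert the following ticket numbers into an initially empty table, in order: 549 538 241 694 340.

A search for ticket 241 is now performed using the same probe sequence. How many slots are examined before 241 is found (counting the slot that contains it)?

549 hashes to 10; slot 10 is free → place at 10.
538 hashes to 10, h2=9; 10 taken → place at 8.
241 hashes to 10, h2=2; 10 taken → place at 1.
694 hashes to 1, h2=5; 1 taken → place at 6.
340 hashes to 10, h2=1; 10 taken → place at 0.
Table: [340, 241, ∅, ∅, ∅, ∅, 694, ∅, 538, ∅, 549]
Lookup 241: h=10, h2=2, probe 10,1 → found at 1.

2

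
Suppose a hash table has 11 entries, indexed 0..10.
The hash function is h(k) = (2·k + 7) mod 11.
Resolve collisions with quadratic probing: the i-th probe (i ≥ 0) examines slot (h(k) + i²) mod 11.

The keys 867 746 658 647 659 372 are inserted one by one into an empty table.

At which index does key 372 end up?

867 hashes to 3; slot 3 is free => place at 3.
746 hashes to 3; 3 taken => place at 4.
658 hashes to 3; 3,4 taken => place at 7.
647 hashes to 3; 3,4,7 taken => place at 1.
659 hashes to 5; slot 5 is free => place at 5.
372 hashes to 3; 3,4,7,1 taken => place at 8.
Table: [—, 647, —, 867, 746, 659, —, 658, 372, —, —]

8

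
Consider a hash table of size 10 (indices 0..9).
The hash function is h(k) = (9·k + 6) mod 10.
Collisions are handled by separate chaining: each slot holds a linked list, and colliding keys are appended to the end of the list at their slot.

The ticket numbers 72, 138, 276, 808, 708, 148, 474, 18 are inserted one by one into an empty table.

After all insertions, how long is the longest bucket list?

72 → bucket 4
138 → bucket 8
276 → bucket 0
808 → bucket 8 (collision)
708 → bucket 8 (collision)
148 → bucket 8 (collision)
474 → bucket 2
18 → bucket 8 (collision)
Final buckets:
0: 276
1: .
2: 474
3: .
4: 72
5: .
6: .
7: .
8: 138 -> 808 -> 708 -> 148 -> 18
9: .

5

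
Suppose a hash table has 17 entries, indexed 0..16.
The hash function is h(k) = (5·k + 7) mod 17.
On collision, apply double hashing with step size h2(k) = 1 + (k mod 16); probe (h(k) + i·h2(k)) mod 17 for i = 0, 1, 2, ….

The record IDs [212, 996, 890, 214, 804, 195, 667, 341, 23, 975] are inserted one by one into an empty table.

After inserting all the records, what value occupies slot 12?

212 hashes to 13; slot 13 is free -> place at 13.
996 hashes to 6; slot 6 is free -> place at 6.
890 hashes to 3; slot 3 is free -> place at 3.
214 hashes to 6, h2=7; 6,13,3 taken -> place at 10.
804 hashes to 15; slot 15 is free -> place at 15.
195 hashes to 13, h2=4; 13 taken -> place at 0.
667 hashes to 10, h2=12; 10 taken -> place at 5.
341 hashes to 12; slot 12 is free -> place at 12.
23 hashes to 3, h2=8; 3 taken -> place at 11.
975 hashes to 3, h2=16; 3 taken -> place at 2.
Table: [195, -, 975, 890, -, 667, 996, -, -, -, 214, 23, 341, 212, -, 804, -]

341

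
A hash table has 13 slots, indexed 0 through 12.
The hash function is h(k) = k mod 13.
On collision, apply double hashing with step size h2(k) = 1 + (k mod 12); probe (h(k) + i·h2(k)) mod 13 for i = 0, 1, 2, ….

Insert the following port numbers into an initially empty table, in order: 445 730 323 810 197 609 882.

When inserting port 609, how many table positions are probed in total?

Insert 445: h=3, slot 3 empty → index 3.
Insert 730: h=2, slot 2 empty → index 2.
Insert 323: h=11, slot 11 empty → index 11.
Insert 810: h=4, slot 4 empty → index 4.
Insert 197: h=2, h2=6, slot 2 occupied → index 8.
Insert 609: h=11, h2=10, slots 11,8 occupied → index 5.
Insert 882: h=11, h2=7, slots 11,5 occupied → index 12.
Table: [_, _, 730, 445, 810, 609, _, _, 197, _, _, 323, 882]

3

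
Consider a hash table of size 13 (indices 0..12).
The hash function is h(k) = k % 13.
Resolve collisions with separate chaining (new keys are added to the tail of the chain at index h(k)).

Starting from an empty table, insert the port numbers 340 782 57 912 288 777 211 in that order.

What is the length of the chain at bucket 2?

340 → bucket 2
782 → bucket 2 (collision)
57 → bucket 5
912 → bucket 2 (collision)
288 → bucket 2 (collision)
777 → bucket 10
211 → bucket 3
Final buckets:
0: -
1: -
2: 340 -> 782 -> 912 -> 288
3: 211
4: -
5: 57
6: -
7: -
8: -
9: -
10: 777
11: -
12: -

4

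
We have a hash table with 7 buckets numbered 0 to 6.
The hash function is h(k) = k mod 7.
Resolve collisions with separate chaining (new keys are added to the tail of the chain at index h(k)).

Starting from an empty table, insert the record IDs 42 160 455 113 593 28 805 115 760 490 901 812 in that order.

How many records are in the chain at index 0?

Insert 42: h=0, bucket 0 empty -> new chain.
Insert 160: h=6, bucket 6 empty -> new chain.
Insert 455: h=0, bucket 0 nonempty -> append to chain.
Insert 113: h=1, bucket 1 empty -> new chain.
Insert 593: h=5, bucket 5 empty -> new chain.
Insert 28: h=0, bucket 0 nonempty -> append to chain.
Insert 805: h=0, bucket 0 nonempty -> append to chain.
Insert 115: h=3, bucket 3 empty -> new chain.
Insert 760: h=4, bucket 4 empty -> new chain.
Insert 490: h=0, bucket 0 nonempty -> append to chain.
Insert 901: h=5, bucket 5 nonempty -> append to chain.
Insert 812: h=0, bucket 0 nonempty -> append to chain.
Final buckets:
0: 42 -> 455 -> 28 -> 805 -> 490 -> 812
1: 113
2: ∅
3: 115
4: 760
5: 593 -> 901
6: 160

6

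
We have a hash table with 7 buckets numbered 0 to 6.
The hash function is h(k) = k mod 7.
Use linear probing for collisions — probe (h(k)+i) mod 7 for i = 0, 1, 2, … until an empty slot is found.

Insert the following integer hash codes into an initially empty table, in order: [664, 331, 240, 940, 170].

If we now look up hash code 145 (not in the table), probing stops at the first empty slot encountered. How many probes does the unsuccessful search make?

664 hashes to 6; slot 6 is free => place at 6.
331 hashes to 2; slot 2 is free => place at 2.
240 hashes to 2; 2 taken => place at 3.
940 hashes to 2; 2,3 taken => place at 4.
170 hashes to 2; 2,3,4 taken => place at 5.
Table: [—, —, 331, 240, 940, 170, 664]
Lookup 145: h=5, probe 5,6,0 → slot 0 empty, not found.

3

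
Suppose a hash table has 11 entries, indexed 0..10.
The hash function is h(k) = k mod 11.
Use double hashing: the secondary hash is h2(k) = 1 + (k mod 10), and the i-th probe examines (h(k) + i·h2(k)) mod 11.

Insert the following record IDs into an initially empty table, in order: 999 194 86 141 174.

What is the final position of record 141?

999 hashes to 9; slot 9 is free -> place at 9.
194 hashes to 7; slot 7 is free -> place at 7.
86 hashes to 9, h2=7; 9 taken -> place at 5.
141 hashes to 9, h2=2; 9 taken -> place at 0.
174 hashes to 9, h2=5; 9 taken -> place at 3.
Table: [141, ∅, ∅, 174, ∅, 86, ∅, 194, ∅, 999, ∅]

0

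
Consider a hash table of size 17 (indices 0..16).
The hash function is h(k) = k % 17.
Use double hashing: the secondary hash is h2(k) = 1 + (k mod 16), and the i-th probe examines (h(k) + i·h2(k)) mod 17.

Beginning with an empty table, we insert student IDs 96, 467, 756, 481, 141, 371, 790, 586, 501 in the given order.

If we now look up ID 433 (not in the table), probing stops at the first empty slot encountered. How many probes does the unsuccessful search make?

96: h=11 → slot 11
467: h=8 → slot 8
756: h=8, h2=5, probe 8,13 → slot 13
481: h=5 → slot 5
141: h=5, h2=14, probe 5,2 → slot 2
371: h=14 → slot 14
790: h=8, h2=7, probe 8,15 → slot 15
586: h=8, h2=11, probe 8,2,13,7 → slot 7
501: h=8, h2=6, probe 8,14,3 → slot 3
Table: [_, _, 141, 501, _, 481, _, 586, 467, _, _, 96, _, 756, 371, 790, _]
Lookup 433: h=8, h2=2, probe 8,10 → slot 10 empty, not found.

2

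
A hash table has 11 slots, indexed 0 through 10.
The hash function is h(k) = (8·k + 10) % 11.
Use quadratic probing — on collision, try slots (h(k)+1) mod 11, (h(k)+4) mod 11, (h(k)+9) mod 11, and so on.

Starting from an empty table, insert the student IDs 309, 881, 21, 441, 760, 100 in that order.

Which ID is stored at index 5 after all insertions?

760

309: h=7 => slot 7
881: h=7, probe 7,8 => slot 8
21: h=2 => slot 2
441: h=7, probe 7,8,0 => slot 0
760: h=7, probe 7,8,0,5 => slot 5
100: h=7, probe 7,8,0,5,1 => slot 1
Table: [441, 100, 21, —, —, 760, —, 309, 881, —, —]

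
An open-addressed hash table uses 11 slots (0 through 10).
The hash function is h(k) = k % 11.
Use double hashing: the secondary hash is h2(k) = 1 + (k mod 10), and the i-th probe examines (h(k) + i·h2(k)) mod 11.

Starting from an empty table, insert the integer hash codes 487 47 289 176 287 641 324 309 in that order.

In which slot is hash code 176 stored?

487 hashes to 3; slot 3 is free → place at 3.
47 hashes to 3, h2=8; 3 taken → place at 0.
289 hashes to 3, h2=10; 3 taken → place at 2.
176 hashes to 0, h2=7; 0 taken → place at 7.
287 hashes to 1; slot 1 is free → place at 1.
641 hashes to 3, h2=2; 3 taken → place at 5.
324 hashes to 5, h2=5; 5 taken → place at 10.
309 hashes to 1, h2=10; 1,0,10 taken → place at 9.
Table: [47, 287, 289, 487, ., 641, ., 176, ., 309, 324]

7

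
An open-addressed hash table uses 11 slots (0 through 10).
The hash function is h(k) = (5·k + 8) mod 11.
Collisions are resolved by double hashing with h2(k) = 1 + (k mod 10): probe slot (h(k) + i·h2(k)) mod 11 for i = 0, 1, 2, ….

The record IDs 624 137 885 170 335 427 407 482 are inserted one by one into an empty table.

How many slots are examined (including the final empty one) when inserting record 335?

Insert 624: h=4, slot 4 empty → index 4.
Insert 137: h=0, slot 0 empty → index 0.
Insert 885: h=0, h2=6, slot 0 occupied → index 6.
Insert 170: h=0, h2=1, slot 0 occupied → index 1.
Insert 335: h=0, h2=6, slots 0,6,1 occupied → index 7.
Insert 427: h=9, slot 9 empty → index 9.
Insert 407: h=8, slot 8 empty → index 8.
Insert 482: h=9, h2=3, slots 9,1,4,7 occupied → index 10.
Table: [137, 170, _, _, 624, _, 885, 335, 407, 427, 482]

4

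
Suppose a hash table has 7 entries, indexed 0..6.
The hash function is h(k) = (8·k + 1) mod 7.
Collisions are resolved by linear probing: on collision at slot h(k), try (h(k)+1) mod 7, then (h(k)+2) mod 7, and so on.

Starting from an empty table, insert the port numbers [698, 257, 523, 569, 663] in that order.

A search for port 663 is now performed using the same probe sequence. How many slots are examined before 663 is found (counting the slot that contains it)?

4

Insert 698: h=6, slot 6 empty → index 6.
Insert 257: h=6, slot 6 occupied → index 0.
Insert 523: h=6, slots 6,0 occupied → index 1.
Insert 569: h=3, slot 3 empty → index 3.
Insert 663: h=6, slots 6,0,1 occupied → index 2.
Table: [257, 523, 663, 569, —, —, 698]
Lookup 663: h=6, probe 6,0,1,2 → found at 2.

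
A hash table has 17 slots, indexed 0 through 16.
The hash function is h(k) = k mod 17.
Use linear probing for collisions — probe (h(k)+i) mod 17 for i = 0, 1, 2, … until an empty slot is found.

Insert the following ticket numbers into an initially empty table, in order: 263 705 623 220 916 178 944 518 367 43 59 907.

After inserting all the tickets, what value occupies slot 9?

Insert 263: h=8, slot 8 empty → index 8.
Insert 705: h=8, slot 8 occupied → index 9.
Insert 623: h=11, slot 11 empty → index 11.
Insert 220: h=16, slot 16 empty → index 16.
Insert 916: h=15, slot 15 empty → index 15.
Insert 178: h=8, slots 8,9 occupied → index 10.
Insert 944: h=9, slots 9,10,11 occupied → index 12.
Insert 518: h=8, slots 8,9,10,11,12 occupied → index 13.
Insert 367: h=10, slots 10,11,12,13 occupied → index 14.
Insert 43: h=9, slots 9,10,11,12,13,14,15,16 occupied → index 0.
Insert 59: h=8, slots 8,9,10,11,12,13,14,15,16,0 occupied → index 1.
Insert 907: h=6, slot 6 empty → index 6.
Table: [43, 59, ∅, ∅, ∅, ∅, 907, ∅, 263, 705, 178, 623, 944, 518, 367, 916, 220]

705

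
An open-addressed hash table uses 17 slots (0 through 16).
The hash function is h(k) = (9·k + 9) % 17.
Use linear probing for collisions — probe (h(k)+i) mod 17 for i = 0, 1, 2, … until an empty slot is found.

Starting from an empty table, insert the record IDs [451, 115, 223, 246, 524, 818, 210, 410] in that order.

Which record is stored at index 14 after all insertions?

Insert 451: h=5, slot 5 empty → index 5.
Insert 115: h=7, slot 7 empty → index 7.
Insert 223: h=10, slot 10 empty → index 10.
Insert 246: h=13, slot 13 empty → index 13.
Insert 524: h=16, slot 16 empty → index 16.
Insert 818: h=10, slot 10 occupied → index 11.
Insert 210: h=12, slot 12 empty → index 12.
Insert 410: h=10, slots 10,11,12,13 occupied → index 14.
Table: [_, _, _, _, _, 451, _, 115, _, _, 223, 818, 210, 246, 410, _, 524]

410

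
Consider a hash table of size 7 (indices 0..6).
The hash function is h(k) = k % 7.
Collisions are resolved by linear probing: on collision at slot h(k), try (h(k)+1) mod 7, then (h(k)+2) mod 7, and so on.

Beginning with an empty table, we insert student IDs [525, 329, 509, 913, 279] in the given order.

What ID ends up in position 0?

525

525: h=0 -> slot 0
329: h=0, probe 0,1 -> slot 1
509: h=5 -> slot 5
913: h=3 -> slot 3
279: h=6 -> slot 6
Table: [525, 329, —, 913, —, 509, 279]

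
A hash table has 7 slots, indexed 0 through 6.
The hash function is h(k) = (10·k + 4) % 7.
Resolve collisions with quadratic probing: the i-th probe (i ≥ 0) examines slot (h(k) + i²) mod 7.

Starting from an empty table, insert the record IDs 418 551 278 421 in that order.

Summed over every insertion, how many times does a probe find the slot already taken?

Insert 418: h=5, slot 5 empty => index 5.
Insert 551: h=5, slot 5 occupied => index 6.
Insert 278: h=5, slots 5,6 occupied => index 2.
Insert 421: h=0, slot 0 empty => index 0.
Table: [421, ∅, 278, ∅, ∅, 418, 551]

3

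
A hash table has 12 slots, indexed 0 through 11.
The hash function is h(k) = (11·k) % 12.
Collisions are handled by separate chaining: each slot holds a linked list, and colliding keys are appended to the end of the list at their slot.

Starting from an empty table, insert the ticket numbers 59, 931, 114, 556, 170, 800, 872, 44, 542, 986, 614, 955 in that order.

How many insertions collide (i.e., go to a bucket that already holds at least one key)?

Insert 59: h=1, bucket 1 empty → new chain.
Insert 931: h=5, bucket 5 empty → new chain.
Insert 114: h=6, bucket 6 empty → new chain.
Insert 556: h=8, bucket 8 empty → new chain.
Insert 170: h=10, bucket 10 empty → new chain.
Insert 800: h=4, bucket 4 empty → new chain.
Insert 872: h=4, bucket 4 nonempty → append to chain.
Insert 44: h=4, bucket 4 nonempty → append to chain.
Insert 542: h=10, bucket 10 nonempty → append to chain.
Insert 986: h=10, bucket 10 nonempty → append to chain.
Insert 614: h=10, bucket 10 nonempty → append to chain.
Insert 955: h=5, bucket 5 nonempty → append to chain.
Final buckets:
0: ∅
1: 59
2: ∅
3: ∅
4: 800 -> 872 -> 44
5: 931 -> 955
6: 114
7: ∅
8: 556
9: ∅
10: 170 -> 542 -> 986 -> 614
11: ∅

6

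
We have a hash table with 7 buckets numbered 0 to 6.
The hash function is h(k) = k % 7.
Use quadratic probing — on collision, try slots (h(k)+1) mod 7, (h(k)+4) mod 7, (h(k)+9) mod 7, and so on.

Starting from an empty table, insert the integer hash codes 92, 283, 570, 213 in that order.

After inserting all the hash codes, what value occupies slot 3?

Insert 92: h=1, slot 1 empty => index 1.
Insert 283: h=3, slot 3 empty => index 3.
Insert 570: h=3, slot 3 occupied => index 4.
Insert 213: h=3, slots 3,4 occupied => index 0.
Table: [213, 92, _, 283, 570, _, _]

283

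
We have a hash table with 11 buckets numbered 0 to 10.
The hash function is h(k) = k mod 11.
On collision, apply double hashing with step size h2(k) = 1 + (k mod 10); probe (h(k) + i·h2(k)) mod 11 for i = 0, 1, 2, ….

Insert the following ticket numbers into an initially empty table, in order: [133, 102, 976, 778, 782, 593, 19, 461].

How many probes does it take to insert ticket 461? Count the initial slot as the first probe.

133 hashes to 1; slot 1 is free => place at 1.
102 hashes to 3; slot 3 is free => place at 3.
976 hashes to 8; slot 8 is free => place at 8.
778 hashes to 8, h2=9; 8 taken => place at 6.
782 hashes to 1, h2=3; 1 taken => place at 4.
593 hashes to 10; slot 10 is free => place at 10.
19 hashes to 8, h2=10; 8 taken => place at 7.
461 hashes to 10, h2=2; 10,1,3 taken => place at 5.
Table: [., 133, ., 102, 782, 461, 778, 19, 976, ., 593]

4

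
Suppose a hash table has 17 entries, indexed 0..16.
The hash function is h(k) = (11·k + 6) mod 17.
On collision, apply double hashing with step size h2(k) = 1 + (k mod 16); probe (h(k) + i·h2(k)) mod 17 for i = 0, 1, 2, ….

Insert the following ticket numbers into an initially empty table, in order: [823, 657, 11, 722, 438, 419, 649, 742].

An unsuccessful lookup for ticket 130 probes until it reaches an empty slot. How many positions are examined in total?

2

823 hashes to 15; slot 15 is free => place at 15.
657 hashes to 8; slot 8 is free => place at 8.
11 hashes to 8, h2=12; 8 taken => place at 3.
722 hashes to 9; slot 9 is free => place at 9.
438 hashes to 13; slot 13 is free => place at 13.
419 hashes to 8, h2=4; 8 taken => place at 12.
649 hashes to 5; slot 5 is free => place at 5.
742 hashes to 8, h2=7; 8,15,5,12 taken => place at 2.
Table: [_, _, 742, 11, _, 649, _, _, 657, 722, _, _, 419, 438, _, 823, _]
Lookup 130: h=8, h2=3, probe 8,11 → slot 11 empty, not found.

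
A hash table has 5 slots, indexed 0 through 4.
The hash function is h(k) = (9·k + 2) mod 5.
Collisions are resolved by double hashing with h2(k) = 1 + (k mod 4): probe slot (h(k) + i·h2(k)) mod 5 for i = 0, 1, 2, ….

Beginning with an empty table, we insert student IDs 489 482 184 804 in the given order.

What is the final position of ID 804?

Insert 489: h=3, slot 3 empty → index 3.
Insert 482: h=0, slot 0 empty → index 0.
Insert 184: h=3, h2=1, slot 3 occupied → index 4.
Insert 804: h=3, h2=1, slots 3,4,0 occupied → index 1.
Table: [482, 804, ∅, 489, 184]

1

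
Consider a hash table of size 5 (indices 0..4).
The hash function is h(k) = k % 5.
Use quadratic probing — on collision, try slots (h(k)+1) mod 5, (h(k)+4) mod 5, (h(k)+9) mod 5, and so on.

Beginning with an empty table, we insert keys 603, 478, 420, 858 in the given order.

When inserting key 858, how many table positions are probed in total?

603: h=3 -> slot 3
478: h=3, probe 3,4 -> slot 4
420: h=0 -> slot 0
858: h=3, probe 3,4,2 -> slot 2
Table: [420, _, 858, 603, 478]

3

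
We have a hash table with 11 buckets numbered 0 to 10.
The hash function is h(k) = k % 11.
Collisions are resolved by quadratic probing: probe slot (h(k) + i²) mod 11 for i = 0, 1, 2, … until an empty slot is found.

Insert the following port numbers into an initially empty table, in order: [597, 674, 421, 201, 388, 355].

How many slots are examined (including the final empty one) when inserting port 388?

5

597 hashes to 3; slot 3 is free => place at 3.
674 hashes to 3; 3 taken => place at 4.
421 hashes to 3; 3,4 taken => place at 7.
201 hashes to 3; 3,4,7 taken => place at 1.
388 hashes to 3; 3,4,7,1 taken => place at 8.
355 hashes to 3; 3,4,7,1,8 taken => place at 6.
Table: [∅, 201, ∅, 597, 674, ∅, 355, 421, 388, ∅, ∅]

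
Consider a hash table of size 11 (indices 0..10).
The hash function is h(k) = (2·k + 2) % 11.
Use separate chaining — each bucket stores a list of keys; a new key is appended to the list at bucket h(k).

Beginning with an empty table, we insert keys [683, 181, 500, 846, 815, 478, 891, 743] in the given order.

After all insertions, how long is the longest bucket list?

683 -> bucket 4
181 -> bucket 1
500 -> bucket 1 (collision)
846 -> bucket 0
815 -> bucket 4 (collision)
478 -> bucket 1 (collision)
891 -> bucket 2
743 -> bucket 3
Final buckets:
0: 846
1: 181 -> 500 -> 478
2: 891
3: 743
4: 683 -> 815
5: -
6: -
7: -
8: -
9: -
10: -

3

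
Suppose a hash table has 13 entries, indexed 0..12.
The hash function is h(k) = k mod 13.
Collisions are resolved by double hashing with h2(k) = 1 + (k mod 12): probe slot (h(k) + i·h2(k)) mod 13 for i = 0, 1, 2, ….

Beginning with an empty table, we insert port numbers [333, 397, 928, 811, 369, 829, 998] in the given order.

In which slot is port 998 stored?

3

333: h=8 -> slot 8
397: h=7 -> slot 7
928: h=5 -> slot 5
811: h=5, h2=8, probe 5,0 -> slot 0
369: h=5, h2=10, probe 5,2 -> slot 2
829: h=10 -> slot 10
998: h=10, h2=3, probe 10,0,3 -> slot 3
Table: [811, _, 369, 998, _, 928, _, 397, 333, _, 829, _, _]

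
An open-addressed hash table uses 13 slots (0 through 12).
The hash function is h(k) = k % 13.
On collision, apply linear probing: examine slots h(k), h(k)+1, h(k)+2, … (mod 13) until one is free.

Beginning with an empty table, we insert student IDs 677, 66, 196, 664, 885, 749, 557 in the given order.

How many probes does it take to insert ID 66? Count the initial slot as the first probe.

2

677 hashes to 1; slot 1 is free -> place at 1.
66 hashes to 1; 1 taken -> place at 2.
196 hashes to 1; 1,2 taken -> place at 3.
664 hashes to 1; 1,2,3 taken -> place at 4.
885 hashes to 1; 1,2,3,4 taken -> place at 5.
749 hashes to 8; slot 8 is free -> place at 8.
557 hashes to 11; slot 11 is free -> place at 11.
Table: [∅, 677, 66, 196, 664, 885, ∅, ∅, 749, ∅, ∅, 557, ∅]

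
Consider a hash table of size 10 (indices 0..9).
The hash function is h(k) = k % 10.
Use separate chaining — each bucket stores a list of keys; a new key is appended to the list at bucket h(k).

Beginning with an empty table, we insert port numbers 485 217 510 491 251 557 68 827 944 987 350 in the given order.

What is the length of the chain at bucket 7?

485 → bucket 5
217 → bucket 7
510 → bucket 0
491 → bucket 1
251 → bucket 1 (collision)
557 → bucket 7 (collision)
68 → bucket 8
827 → bucket 7 (collision)
944 → bucket 4
987 → bucket 7 (collision)
350 → bucket 0 (collision)
Final buckets:
0: 510 -> 350
1: 491 -> 251
2: ∅
3: ∅
4: 944
5: 485
6: ∅
7: 217 -> 557 -> 827 -> 987
8: 68
9: ∅

4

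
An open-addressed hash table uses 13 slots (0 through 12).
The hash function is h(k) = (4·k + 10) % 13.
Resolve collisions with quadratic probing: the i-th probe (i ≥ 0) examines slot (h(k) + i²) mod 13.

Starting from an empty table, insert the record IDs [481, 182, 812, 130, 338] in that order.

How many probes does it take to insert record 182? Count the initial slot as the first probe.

481 hashes to 10; slot 10 is free → place at 10.
182 hashes to 10; 10 taken → place at 11.
812 hashes to 8; slot 8 is free → place at 8.
130 hashes to 10; 10,11 taken → place at 1.
338 hashes to 10; 10,11,1 taken → place at 6.
Table: [—, 130, —, —, —, —, 338, —, 812, —, 481, 182, —]

2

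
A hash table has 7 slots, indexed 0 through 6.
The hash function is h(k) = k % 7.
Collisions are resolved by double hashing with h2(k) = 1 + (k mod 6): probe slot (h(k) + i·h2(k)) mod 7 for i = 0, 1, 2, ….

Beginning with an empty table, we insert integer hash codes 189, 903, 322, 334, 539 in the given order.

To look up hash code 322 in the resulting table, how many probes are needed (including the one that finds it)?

2

189: h=0 → slot 0
903: h=0, h2=4, probe 0,4 → slot 4
322: h=0, h2=5, probe 0,5 → slot 5
334: h=5, h2=5, probe 5,3 → slot 3
539: h=0, h2=6, probe 0,6 → slot 6
Table: [189, -, -, 334, 903, 322, 539]
Lookup 322: h=0, h2=5, probe 0,5 → found at 5.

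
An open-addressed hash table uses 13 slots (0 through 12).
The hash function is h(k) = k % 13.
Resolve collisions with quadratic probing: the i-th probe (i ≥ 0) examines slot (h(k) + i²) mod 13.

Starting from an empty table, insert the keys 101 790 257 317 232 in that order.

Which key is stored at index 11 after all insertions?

101 hashes to 10; slot 10 is free => place at 10.
790 hashes to 10; 10 taken => place at 11.
257 hashes to 10; 10,11 taken => place at 1.
317 hashes to 5; slot 5 is free => place at 5.
232 hashes to 11; 11 taken => place at 12.
Table: [., 257, ., ., ., 317, ., ., ., ., 101, 790, 232]

790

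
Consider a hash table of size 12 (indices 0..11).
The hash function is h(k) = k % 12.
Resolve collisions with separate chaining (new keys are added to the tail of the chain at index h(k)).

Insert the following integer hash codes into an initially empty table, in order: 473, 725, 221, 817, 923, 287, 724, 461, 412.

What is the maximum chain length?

4

473 → bucket 5
725 → bucket 5 (collision)
221 → bucket 5 (collision)
817 → bucket 1
923 → bucket 11
287 → bucket 11 (collision)
724 → bucket 4
461 → bucket 5 (collision)
412 → bucket 4 (collision)
Final buckets:
0: —
1: 817
2: —
3: —
4: 724 -> 412
5: 473 -> 725 -> 221 -> 461
6: —
7: —
8: —
9: —
10: —
11: 923 -> 287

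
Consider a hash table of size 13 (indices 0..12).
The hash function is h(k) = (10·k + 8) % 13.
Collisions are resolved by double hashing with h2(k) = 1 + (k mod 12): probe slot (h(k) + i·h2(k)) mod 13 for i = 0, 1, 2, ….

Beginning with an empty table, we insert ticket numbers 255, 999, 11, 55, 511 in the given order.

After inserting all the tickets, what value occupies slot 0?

Insert 255: h=10, slot 10 empty → index 10.
Insert 999: h=1, slot 1 empty → index 1.
Insert 11: h=1, h2=12, slot 1 occupied → index 0.
Insert 55: h=12, slot 12 empty → index 12.
Insert 511: h=9, slot 9 empty → index 9.
Table: [11, 999, ∅, ∅, ∅, ∅, ∅, ∅, ∅, 511, 255, ∅, 55]

11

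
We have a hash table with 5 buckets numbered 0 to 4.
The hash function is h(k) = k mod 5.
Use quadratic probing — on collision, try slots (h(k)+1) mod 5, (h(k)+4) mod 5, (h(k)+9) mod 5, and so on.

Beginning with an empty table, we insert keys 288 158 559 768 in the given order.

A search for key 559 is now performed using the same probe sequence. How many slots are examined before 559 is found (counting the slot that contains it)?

2

288 hashes to 3; slot 3 is free -> place at 3.
158 hashes to 3; 3 taken -> place at 4.
559 hashes to 4; 4 taken -> place at 0.
768 hashes to 3; 3,4 taken -> place at 2.
Table: [559, —, 768, 288, 158]
Lookup 559: h=4, probe 4,0 → found at 0.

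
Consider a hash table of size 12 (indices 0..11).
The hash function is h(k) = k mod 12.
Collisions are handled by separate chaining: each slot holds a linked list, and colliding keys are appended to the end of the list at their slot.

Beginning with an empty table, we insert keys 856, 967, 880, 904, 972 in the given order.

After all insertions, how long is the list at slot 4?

Insert 856: h=4, bucket 4 empty -> new chain.
Insert 967: h=7, bucket 7 empty -> new chain.
Insert 880: h=4, bucket 4 nonempty -> append to chain.
Insert 904: h=4, bucket 4 nonempty -> append to chain.
Insert 972: h=0, bucket 0 empty -> new chain.
Final buckets:
0: 972
1: —
2: —
3: —
4: 856 -> 880 -> 904
5: —
6: —
7: 967
8: —
9: —
10: —
11: —

3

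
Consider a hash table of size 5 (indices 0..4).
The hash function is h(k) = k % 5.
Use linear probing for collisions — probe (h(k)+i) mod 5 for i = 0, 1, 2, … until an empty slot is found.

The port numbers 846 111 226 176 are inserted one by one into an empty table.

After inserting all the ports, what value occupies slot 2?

846 hashes to 1; slot 1 is free → place at 1.
111 hashes to 1; 1 taken → place at 2.
226 hashes to 1; 1,2 taken → place at 3.
176 hashes to 1; 1,2,3 taken → place at 4.
Table: [_, 846, 111, 226, 176]

111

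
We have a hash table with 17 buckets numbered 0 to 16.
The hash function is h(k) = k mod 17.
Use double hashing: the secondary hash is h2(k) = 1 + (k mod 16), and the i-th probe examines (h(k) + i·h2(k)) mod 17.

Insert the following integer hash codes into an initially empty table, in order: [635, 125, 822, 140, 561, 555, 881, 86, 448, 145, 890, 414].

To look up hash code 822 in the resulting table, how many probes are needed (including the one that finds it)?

Insert 635: h=6, slot 6 empty -> index 6.
Insert 125: h=6, h2=14, slot 6 occupied -> index 3.
Insert 822: h=6, h2=7, slot 6 occupied -> index 13.
Insert 140: h=4, slot 4 empty -> index 4.
Insert 561: h=0, slot 0 empty -> index 0.
Insert 555: h=11, slot 11 empty -> index 11.
Insert 881: h=14, slot 14 empty -> index 14.
Insert 86: h=1, slot 1 empty -> index 1.
Insert 448: h=6, h2=1, slot 6 occupied -> index 7.
Insert 145: h=9, slot 9 empty -> index 9.
Insert 890: h=6, h2=11, slots 6,0,11 occupied -> index 5.
Insert 414: h=6, h2=15, slots 6,4 occupied -> index 2.
Table: [561, 86, 414, 125, 140, 890, 635, 448, ., 145, ., 555, ., 822, 881, ., .]
Lookup 822: h=6, h2=7, probe 6,13 → found at 13.

2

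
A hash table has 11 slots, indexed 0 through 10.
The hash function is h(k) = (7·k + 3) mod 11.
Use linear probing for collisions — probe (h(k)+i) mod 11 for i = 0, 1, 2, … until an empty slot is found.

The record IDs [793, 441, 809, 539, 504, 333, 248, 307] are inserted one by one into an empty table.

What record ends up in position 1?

809

Insert 793: h=10, slot 10 empty → index 10.
Insert 441: h=10, slot 10 occupied → index 0.
Insert 809: h=1, slot 1 empty → index 1.
Insert 539: h=3, slot 3 empty → index 3.
Insert 504: h=0, slots 0,1 occupied → index 2.
Insert 333: h=2, slots 2,3 occupied → index 4.
Insert 248: h=1, slots 1,2,3,4 occupied → index 5.
Insert 307: h=7, slot 7 empty → index 7.
Table: [441, 809, 504, 539, 333, 248, —, 307, —, —, 793]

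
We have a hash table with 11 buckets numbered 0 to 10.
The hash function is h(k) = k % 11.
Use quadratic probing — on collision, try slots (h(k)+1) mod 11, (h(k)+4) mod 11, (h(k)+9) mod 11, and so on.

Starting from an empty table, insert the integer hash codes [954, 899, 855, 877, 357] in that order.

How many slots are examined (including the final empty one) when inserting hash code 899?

954 hashes to 8; slot 8 is free => place at 8.
899 hashes to 8; 8 taken => place at 9.
855 hashes to 8; 8,9 taken => place at 1.
877 hashes to 8; 8,9,1 taken => place at 6.
357 hashes to 5; slot 5 is free => place at 5.
Table: [∅, 855, ∅, ∅, ∅, 357, 877, ∅, 954, 899, ∅]

2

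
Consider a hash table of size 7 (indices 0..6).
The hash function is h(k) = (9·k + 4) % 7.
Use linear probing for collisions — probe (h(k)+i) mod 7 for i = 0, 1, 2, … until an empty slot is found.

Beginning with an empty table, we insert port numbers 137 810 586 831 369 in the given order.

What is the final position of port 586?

137 hashes to 5; slot 5 is free => place at 5.
810 hashes to 0; slot 0 is free => place at 0.
586 hashes to 0; 0 taken => place at 1.
831 hashes to 0; 0,1 taken => place at 2.
369 hashes to 0; 0,1,2 taken => place at 3.
Table: [810, 586, 831, 369, —, 137, —]

1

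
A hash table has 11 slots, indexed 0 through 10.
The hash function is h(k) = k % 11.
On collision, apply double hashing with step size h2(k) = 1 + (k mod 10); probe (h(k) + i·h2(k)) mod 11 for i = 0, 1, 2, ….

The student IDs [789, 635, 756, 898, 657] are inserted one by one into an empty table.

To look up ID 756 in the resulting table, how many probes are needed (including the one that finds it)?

Insert 789: h=8, slot 8 empty → index 8.
Insert 635: h=8, h2=6, slot 8 occupied → index 3.
Insert 756: h=8, h2=7, slot 8 occupied → index 4.
Insert 898: h=7, slot 7 empty → index 7.
Insert 657: h=8, h2=8, slot 8 occupied → index 5.
Table: [., ., ., 635, 756, 657, ., 898, 789, ., .]
Lookup 756: h=8, h2=7, probe 8,4 → found at 4.

2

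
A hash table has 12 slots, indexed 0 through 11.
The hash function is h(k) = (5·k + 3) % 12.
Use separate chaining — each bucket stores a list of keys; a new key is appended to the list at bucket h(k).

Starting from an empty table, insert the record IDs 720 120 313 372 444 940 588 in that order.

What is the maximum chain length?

720 -> bucket 3
120 -> bucket 3 (collision)
313 -> bucket 8
372 -> bucket 3 (collision)
444 -> bucket 3 (collision)
940 -> bucket 11
588 -> bucket 3 (collision)
Final buckets:
0: —
1: —
2: —
3: 720 -> 120 -> 372 -> 444 -> 588
4: —
5: —
6: —
7: —
8: 313
9: —
10: —
11: 940

5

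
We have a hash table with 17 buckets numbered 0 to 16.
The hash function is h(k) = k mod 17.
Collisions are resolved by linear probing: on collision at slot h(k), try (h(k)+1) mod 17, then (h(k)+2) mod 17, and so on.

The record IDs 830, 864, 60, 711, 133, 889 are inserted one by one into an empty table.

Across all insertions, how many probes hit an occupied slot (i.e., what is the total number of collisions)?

830 hashes to 14; slot 14 is free -> place at 14.
864 hashes to 14; 14 taken -> place at 15.
60 hashes to 9; slot 9 is free -> place at 9.
711 hashes to 14; 14,15 taken -> place at 16.
133 hashes to 14; 14,15,16 taken -> place at 0.
889 hashes to 5; slot 5 is free -> place at 5.
Table: [133, —, —, —, —, 889, —, —, —, 60, —, —, —, —, 830, 864, 711]

6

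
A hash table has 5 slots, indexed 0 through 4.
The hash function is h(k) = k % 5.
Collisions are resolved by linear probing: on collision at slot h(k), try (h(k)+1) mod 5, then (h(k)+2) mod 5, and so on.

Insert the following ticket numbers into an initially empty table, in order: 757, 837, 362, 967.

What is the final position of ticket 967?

0

Insert 757: h=2, slot 2 empty -> index 2.
Insert 837: h=2, slot 2 occupied -> index 3.
Insert 362: h=2, slots 2,3 occupied -> index 4.
Insert 967: h=2, slots 2,3,4 occupied -> index 0.
Table: [967, -, 757, 837, 362]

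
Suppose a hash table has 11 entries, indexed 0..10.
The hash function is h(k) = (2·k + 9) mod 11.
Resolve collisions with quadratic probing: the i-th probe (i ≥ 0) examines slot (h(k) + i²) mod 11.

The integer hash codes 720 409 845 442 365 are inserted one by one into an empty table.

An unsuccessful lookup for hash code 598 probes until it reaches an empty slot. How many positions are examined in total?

720: h=8 -> slot 8
409: h=2 -> slot 2
845: h=5 -> slot 5
442: h=2, probe 2,3 -> slot 3
365: h=2, probe 2,3,6 -> slot 6
Table: [., ., 409, 442, ., 845, 365, ., 720, ., .]
Lookup 598: h=6, probe 6,7 → slot 7 empty, not found.

2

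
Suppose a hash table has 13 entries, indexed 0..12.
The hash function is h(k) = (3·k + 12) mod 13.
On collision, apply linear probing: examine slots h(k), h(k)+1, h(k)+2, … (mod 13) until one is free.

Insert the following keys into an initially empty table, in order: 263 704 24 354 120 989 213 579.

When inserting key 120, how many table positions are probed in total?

3

263 hashes to 8; slot 8 is free => place at 8.
704 hashes to 5; slot 5 is free => place at 5.
24 hashes to 6; slot 6 is free => place at 6.
354 hashes to 8; 8 taken => place at 9.
120 hashes to 8; 8,9 taken => place at 10.
989 hashes to 2; slot 2 is free => place at 2.
213 hashes to 1; slot 1 is free => place at 1.
579 hashes to 7; slot 7 is free => place at 7.
Table: [—, 213, 989, —, —, 704, 24, 579, 263, 354, 120, —, —]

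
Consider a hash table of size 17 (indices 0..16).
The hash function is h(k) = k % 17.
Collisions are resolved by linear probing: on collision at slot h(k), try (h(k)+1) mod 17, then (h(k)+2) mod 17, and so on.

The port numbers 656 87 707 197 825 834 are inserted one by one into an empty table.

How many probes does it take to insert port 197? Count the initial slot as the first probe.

3

Insert 656: h=10, slot 10 empty → index 10.
Insert 87: h=2, slot 2 empty → index 2.
Insert 707: h=10, slot 10 occupied → index 11.
Insert 197: h=10, slots 10,11 occupied → index 12.
Insert 825: h=9, slot 9 empty → index 9.
Insert 834: h=1, slot 1 empty → index 1.
Table: [., 834, 87, ., ., ., ., ., ., 825, 656, 707, 197, ., ., ., .]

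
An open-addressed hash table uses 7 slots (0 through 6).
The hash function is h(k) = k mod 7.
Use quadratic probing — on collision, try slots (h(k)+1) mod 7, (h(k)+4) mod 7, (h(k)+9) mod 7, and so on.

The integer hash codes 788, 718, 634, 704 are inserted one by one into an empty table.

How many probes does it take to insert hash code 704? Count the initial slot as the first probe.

4

788 hashes to 4; slot 4 is free → place at 4.
718 hashes to 4; 4 taken → place at 5.
634 hashes to 4; 4,5 taken → place at 1.
704 hashes to 4; 4,5,1 taken → place at 6.
Table: [-, 634, -, -, 788, 718, 704]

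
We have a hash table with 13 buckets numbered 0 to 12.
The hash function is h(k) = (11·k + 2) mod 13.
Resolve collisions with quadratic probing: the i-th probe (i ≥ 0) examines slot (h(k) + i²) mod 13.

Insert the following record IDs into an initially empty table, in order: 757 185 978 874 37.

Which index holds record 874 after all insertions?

Insert 757: h=9, slot 9 empty => index 9.
Insert 185: h=9, slot 9 occupied => index 10.
Insert 978: h=9, slots 9,10 occupied => index 0.
Insert 874: h=9, slots 9,10,0 occupied => index 5.
Insert 37: h=6, slot 6 empty => index 6.
Table: [978, —, —, —, —, 874, 37, —, —, 757, 185, —, —]

5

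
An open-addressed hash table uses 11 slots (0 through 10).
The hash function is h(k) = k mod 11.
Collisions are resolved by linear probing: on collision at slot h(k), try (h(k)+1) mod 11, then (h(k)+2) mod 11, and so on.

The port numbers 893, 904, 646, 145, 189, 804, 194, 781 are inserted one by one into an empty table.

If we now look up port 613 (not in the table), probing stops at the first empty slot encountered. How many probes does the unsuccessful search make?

2

893: h=2 → slot 2
904: h=2, probe 2,3 → slot 3
646: h=8 → slot 8
145: h=2, probe 2,3,4 → slot 4
189: h=2, probe 2,3,4,5 → slot 5
804: h=1 → slot 1
194: h=7 → slot 7
781: h=0 → slot 0
Table: [781, 804, 893, 904, 145, 189, ∅, 194, 646, ∅, ∅]
Lookup 613: h=8, probe 8,9 → slot 9 empty, not found.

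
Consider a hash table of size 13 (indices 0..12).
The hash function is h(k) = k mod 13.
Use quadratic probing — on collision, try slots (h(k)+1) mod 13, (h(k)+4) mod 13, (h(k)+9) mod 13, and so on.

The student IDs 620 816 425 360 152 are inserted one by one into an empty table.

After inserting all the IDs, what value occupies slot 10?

816

620: h=9 => slot 9
816: h=10 => slot 10
425: h=9, probe 9,10,0 => slot 0
360: h=9, probe 9,10,0,5 => slot 5
152: h=9, probe 9,10,0,5,12 => slot 12
Table: [425, -, -, -, -, 360, -, -, -, 620, 816, -, 152]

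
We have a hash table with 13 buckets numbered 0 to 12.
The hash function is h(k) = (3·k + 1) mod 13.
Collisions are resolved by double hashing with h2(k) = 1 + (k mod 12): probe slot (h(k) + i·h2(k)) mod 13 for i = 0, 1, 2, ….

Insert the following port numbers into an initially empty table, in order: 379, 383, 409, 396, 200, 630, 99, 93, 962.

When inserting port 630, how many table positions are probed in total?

2

Insert 379: h=7, slot 7 empty => index 7.
Insert 383: h=6, slot 6 empty => index 6.
Insert 409: h=6, h2=2, slot 6 occupied => index 8.
Insert 396: h=6, h2=1, slots 6,7,8 occupied => index 9.
Insert 200: h=3, slot 3 empty => index 3.
Insert 630: h=6, h2=7, slot 6 occupied => index 0.
Insert 99: h=12, slot 12 empty => index 12.
Insert 93: h=7, h2=10, slot 7 occupied => index 4.
Insert 962: h=1, slot 1 empty => index 1.
Table: [630, 962, -, 200, 93, -, 383, 379, 409, 396, -, -, 99]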